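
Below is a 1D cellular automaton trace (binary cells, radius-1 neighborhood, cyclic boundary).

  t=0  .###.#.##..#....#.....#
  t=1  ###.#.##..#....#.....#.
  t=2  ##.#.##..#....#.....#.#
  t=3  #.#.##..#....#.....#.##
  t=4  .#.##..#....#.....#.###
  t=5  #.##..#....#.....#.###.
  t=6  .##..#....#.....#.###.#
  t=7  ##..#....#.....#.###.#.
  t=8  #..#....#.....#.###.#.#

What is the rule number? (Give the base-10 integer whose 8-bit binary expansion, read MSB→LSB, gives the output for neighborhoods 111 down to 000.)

  nb ###: next=#  (t=0,i=2, bit7=1)
  nb ##.: next=.  (t=0,i=3, bit6=0)
  nb #.#: next=#  (t=0,i=0, bit5=1)
  nb #..: next=.  (t=0,i=9, bit4=0)
  nb .##: next=#  (t=0,i=1, bit3=1)
  nb .#.: next=.  (t=0,i=5, bit2=0)
  nb ..#: next=#  (t=0,i=10, bit1=1)
  nb ...: next=.  (t=0,i=13, bit0=0)
  bits 10101010 = 170

170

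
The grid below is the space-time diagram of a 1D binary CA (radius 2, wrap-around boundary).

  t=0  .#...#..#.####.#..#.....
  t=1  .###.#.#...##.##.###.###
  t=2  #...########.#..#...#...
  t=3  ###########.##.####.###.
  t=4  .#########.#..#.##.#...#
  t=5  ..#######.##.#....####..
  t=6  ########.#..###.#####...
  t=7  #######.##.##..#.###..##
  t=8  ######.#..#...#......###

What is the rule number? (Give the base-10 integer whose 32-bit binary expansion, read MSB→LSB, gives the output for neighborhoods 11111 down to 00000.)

  #####|#  b31=1 t=2,i=6
  ####.|#  b30=1 t=0,i=12
  ###.#|.  b29=0 t=0,i=13
  ###..|.  b28=0 t=5,i=21
  ##.##|#  b27=1 t=1,i=0
  ##.#.|#  b26=1 t=0,i=14
  ##..#|.  b25=0 t=7,i=13
  ##...|.  b24=0 t=5,i=22
  #.###|.  b23=0 t=0,i=10
  #.##.|.  b22=0 t=1,i=14
  #.#.#|#  b21=1 t=1,i=5
  #.#..|#  b20=1 t=0,i=15
  #..##|#  b19=1 t=6,i=11
  #..#.|#  b18=1 t=0,i=7
  #...#|#  b17=1 t=0,i=3
  #....|.  b16=0 t=0,i=20
  .####|#  b15=1 t=0,i=11
  .###.|.  b14=0 t=1,i=2
  .##.#|.  b13=0 t=1,i=12
  .##..|.  b12=0 t=7,i=12
  .#.##|.  b11=0 t=0,i=9
  .#.#.|#  b10=1 t=1,i=6
  .#..#|.  b9=0 t=0,i=6
  .#...|#  b8=1 t=0,i=2
  ..###|#  b7=1 t=2,i=4
  ..##.|#  b6=1 t=1,i=11
  ..#.#|.  b5=0 t=0,i=8
  ..#..|#  b4=1 t=0,i=1
  ...##|#  b3=1 t=1,i=10
  ...#.|.  b2=0 t=0,i=0
  ....#|#  b1=1 t=0,i=23
  .....|#  b0=1 t=0,i=21
  bits 11001100001111101000010111011011 = 3426649563

3426649563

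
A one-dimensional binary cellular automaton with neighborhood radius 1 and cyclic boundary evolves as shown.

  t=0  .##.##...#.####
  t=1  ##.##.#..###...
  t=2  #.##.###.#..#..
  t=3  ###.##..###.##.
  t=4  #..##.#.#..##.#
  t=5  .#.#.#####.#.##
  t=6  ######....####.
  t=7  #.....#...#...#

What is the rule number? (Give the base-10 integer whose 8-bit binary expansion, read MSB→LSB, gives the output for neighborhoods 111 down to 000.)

  ### -> .   bit 7 = 0  t=0,i=12
  ##. -> .   bit 6 = 0  t=0,i=2
  #.# -> #   bit 5 = 1  t=0,i=0
  #.. -> #   bit 4 = 1  t=0,i=6
  .## -> #   bit 3 = 1  t=0,i=1
  .#. -> #   bit 2 = 1  t=0,i=9
  ..# -> .   bit 1 = 0  t=0,i=8
  ... -> .   bit 0 = 0  t=0,i=7
  bits 00111100 = 60

60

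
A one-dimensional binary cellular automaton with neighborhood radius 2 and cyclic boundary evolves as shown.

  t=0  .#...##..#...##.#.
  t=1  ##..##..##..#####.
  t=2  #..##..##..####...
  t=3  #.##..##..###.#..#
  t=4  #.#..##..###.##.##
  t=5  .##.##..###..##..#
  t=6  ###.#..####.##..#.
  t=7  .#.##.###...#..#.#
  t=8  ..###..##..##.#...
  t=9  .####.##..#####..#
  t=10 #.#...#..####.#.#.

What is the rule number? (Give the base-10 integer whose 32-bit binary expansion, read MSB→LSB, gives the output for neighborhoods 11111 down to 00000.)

2489116893

  [31] ##### => #  t=1,i=14
  [30] ####. => .  t=1,i=15
  [29] ###.# => .  t=1,i=16
  [28] ###.. => #  t=2,i=14
  [27] ##.## => .  t=1,i=17
  [26] ##.#. => #  t=0,i=15
  [25] ##..# => .  t=0,i=7
  [24] ##... => .  t=2,i=15
  [23] #.### => .  t=4,i=16
  [22] #.##. => #  t=1,i=0
  [21] #.#.# => .  t=7,i=1
  [20] #.#.. => #  t=0,i=16
  [19] #..## => #  t=1,i=3
  [18] #..#. => #  t=0,i=0
  [17] #...# => .  t=0,i=3
  [16] #.... => .  t=8,i=16
  [15] .#### => #  t=1,i=13
  [14] .###. => #  t=3,i=11
  [13] .##.# => #  t=0,i=14
  [12] .##.. => .  t=0,i=6
  [11] .#.## => #  t=5,i=0
  [10] .#.#. => .  t=7,i=0
  [9] .#..# => .  t=0,i=17
  [8] .#... => .  t=0,i=2
  [7] ..### => #  t=1,i=12
  [6] ..##. => #  t=0,i=5
  [5] ..#.# => .  t=5,i=17
  [4] ..#.. => #  t=0,i=1
  [3] ...## => #  t=0,i=4
  [2] ...#. => #  t=2,i=17
  [1] ....# => .  t=8,i=0
  [0] ..... => #  t=8,i=17
  bits 10010100010111001110100011011101 = 2489116893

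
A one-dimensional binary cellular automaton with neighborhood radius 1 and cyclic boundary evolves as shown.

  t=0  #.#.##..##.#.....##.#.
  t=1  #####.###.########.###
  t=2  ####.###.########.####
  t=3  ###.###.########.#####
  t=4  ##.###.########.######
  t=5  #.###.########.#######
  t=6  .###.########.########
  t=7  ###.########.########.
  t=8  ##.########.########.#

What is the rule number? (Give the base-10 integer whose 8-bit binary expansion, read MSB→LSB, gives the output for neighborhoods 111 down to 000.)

191

  nb ###: next=#  (t=1,i=0, bit7=1)
  nb ##.: next=.  (t=0,i=5, bit6=0)
  nb #.#: next=#  (t=0,i=1, bit5=1)
  nb #..: next=#  (t=0,i=6, bit4=1)
  nb .##: next=#  (t=0,i=4, bit3=1)
  nb .#.: next=#  (t=0,i=0, bit2=1)
  nb ..#: next=#  (t=0,i=7, bit1=1)
  nb ...: next=#  (t=0,i=13, bit0=1)
  bits 10111111 = 191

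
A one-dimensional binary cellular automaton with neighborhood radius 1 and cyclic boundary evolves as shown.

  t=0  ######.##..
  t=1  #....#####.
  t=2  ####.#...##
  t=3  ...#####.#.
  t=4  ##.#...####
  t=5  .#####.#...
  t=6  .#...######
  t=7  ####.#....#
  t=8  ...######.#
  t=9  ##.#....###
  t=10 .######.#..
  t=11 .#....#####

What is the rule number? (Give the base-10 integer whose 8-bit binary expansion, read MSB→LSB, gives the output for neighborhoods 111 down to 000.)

  nb ###: next=.  (t=0,i=1, bit7=0)
  nb ##.: next=#  (t=0,i=5, bit6=1)
  nb #.#: next=#  (t=0,i=6, bit5=1)
  nb #..: next=#  (t=0,i=9, bit4=1)
  nb .##: next=#  (t=0,i=0, bit3=1)
  nb .#.: next=#  (t=1,i=0, bit2=1)
  nb ..#: next=.  (t=0,i=10, bit1=0)
  nb ...: next=#  (t=1,i=2, bit0=1)
  bits 01111101 = 125

125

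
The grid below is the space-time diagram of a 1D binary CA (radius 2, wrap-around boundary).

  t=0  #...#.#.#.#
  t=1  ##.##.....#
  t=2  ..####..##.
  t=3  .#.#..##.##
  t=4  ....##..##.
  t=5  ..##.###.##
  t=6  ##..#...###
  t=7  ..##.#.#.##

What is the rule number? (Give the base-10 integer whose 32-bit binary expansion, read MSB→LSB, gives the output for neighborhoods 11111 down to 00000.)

  ##### -> #   bit 31 = 1  t=6,i=10
  ####. -> .   bit 30 = 0  t=2,i=4
  ###.# -> .   bit 29 = 0  t=1,i=1
  ###.. -> .   bit 28 = 0  t=2,i=5
  ##.## -> #   bit 27 = 1  t=1,i=2
  ##.#. -> .   bit 26 = 0  t=3,i=0
  ##..# -> #   bit 25 = 1  t=2,i=6
  ##... -> #   bit 24 = 1  t=0,i=1
  #.### -> .   bit 23 = 0  t=5,i=5
  #.##. -> #   bit 22 = 1  t=0,i=10
  #.#.# -> .   bit 21 = 0  t=0,i=6
  #.#.. -> .   bit 20 = 0  t=3,i=3
  #..## -> #   bit 19 = 1  t=2,i=7
  #..#. -> #   bit 18 = 1  t=6,i=3
  #...# -> .   bit 17 = 0  t=0,i=2
  #.... -> .   bit 16 = 0  t=1,i=6
  .#### -> #   bit 15 = 1  t=2,i=3
  .###. -> .   bit 14 = 0  t=1,i=0
  .##.# -> .   bit 13 = 0  t=3,i=7
  .##.. -> #   bit 12 = 1  t=0,i=0
  .#.## -> .   bit 11 = 0  t=0,i=9
  .#.#. -> .   bit 10 = 0  t=0,i=5
  .#..# -> #   bit 9 = 1  t=3,i=4
  .#... -> #   bit 8 = 1  t=6,i=5
  ..### -> .   bit 7 = 0  t=1,i=10
  ..##. -> .   bit 6 = 0  t=2,i=8
  ..#.# -> #   bit 5 = 1  t=0,i=4
  ..#.. -> .   bit 4 = 0  t=6,i=4
  ...## -> #   bit 3 = 1  t=1,i=9
  ...#. -> #   bit 2 = 1  t=0,i=3
  ....# -> #   bit 1 = 1  t=1,i=8
  ..... -> .   bit 0 = 0  t=1,i=7
  bits 10001011010011001001001100101110 = 2337051438

2337051438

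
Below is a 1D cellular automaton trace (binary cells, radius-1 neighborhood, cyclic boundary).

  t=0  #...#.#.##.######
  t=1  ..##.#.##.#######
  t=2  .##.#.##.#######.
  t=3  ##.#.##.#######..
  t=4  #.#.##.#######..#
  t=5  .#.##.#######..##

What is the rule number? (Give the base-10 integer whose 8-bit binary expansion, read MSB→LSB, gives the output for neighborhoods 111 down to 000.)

171

  ### -> #   bit 7 = 1  t=0,i=12
  ##. -> .   bit 6 = 0  t=0,i=0
  #.# -> #   bit 5 = 1  t=0,i=5
  #.. -> .   bit 4 = 0  t=0,i=1
  .## -> #   bit 3 = 1  t=0,i=8
  .#. -> .   bit 2 = 0  t=0,i=4
  ..# -> #   bit 1 = 1  t=0,i=3
  ... -> #   bit 0 = 1  t=0,i=2
  bits 10101011 = 171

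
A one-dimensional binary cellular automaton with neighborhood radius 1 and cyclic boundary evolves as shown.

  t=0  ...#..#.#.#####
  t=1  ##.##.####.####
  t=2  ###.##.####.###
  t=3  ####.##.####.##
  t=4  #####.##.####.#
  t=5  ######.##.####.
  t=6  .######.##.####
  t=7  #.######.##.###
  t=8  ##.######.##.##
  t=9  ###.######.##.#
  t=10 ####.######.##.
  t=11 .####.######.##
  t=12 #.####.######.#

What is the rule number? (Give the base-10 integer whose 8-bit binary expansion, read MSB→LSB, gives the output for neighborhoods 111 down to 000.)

245

  ### -> #   bit 7 = 1  t=0,i=11
  ##. -> #   bit 6 = 1  t=0,i=14
  #.# -> #   bit 5 = 1  t=0,i=7
  #.. -> #   bit 4 = 1  t=0,i=0
  .## -> .   bit 3 = 0  t=0,i=10
  .#. -> #   bit 2 = 1  t=0,i=3
  ..# -> .   bit 1 = 0  t=0,i=2
  ... -> #   bit 0 = 1  t=0,i=1
  bits 11110101 = 245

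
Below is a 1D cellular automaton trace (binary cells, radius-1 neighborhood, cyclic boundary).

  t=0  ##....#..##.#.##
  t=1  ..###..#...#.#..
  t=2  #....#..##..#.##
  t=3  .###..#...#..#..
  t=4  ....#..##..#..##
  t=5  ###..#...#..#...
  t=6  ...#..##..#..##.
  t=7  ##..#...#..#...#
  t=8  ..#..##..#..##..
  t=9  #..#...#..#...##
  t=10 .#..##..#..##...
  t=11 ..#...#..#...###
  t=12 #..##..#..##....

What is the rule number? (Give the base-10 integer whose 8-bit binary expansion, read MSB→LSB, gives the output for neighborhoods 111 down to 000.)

49

  [7] ### => .  t=0,i=0
  [6] ##. => .  t=0,i=1
  [5] #.# => #  t=0,i=11
  [4] #.. => #  t=0,i=2
  [3] .## => .  t=0,i=9
  [2] .#. => .  t=0,i=6
  [1] ..# => .  t=0,i=5
  [0] ... => #  t=0,i=3
  bits 00110001 = 49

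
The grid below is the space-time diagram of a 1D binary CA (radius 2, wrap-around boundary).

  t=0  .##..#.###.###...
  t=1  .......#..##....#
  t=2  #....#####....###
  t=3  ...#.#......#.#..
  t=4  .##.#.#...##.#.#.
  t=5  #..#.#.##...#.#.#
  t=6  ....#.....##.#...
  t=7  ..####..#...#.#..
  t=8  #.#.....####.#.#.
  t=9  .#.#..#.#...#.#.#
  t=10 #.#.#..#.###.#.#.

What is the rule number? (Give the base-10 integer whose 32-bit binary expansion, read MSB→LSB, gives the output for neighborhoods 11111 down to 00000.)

210372502

  ##### -> .   bit 31 = 0  t=2,i=7
  ####. -> .   bit 30 = 0  t=2,i=8
  ###.# -> .   bit 29 = 0  t=0,i=9
  ###.. -> .   bit 28 = 0  t=0,i=13
  ##.## -> #   bit 27 = 1  t=0,i=10
  ##.#. -> #   bit 26 = 1  t=4,i=3
  ##..# -> .   bit 25 = 0  t=0,i=3
  ##... -> .   bit 24 = 0  t=0,i=14
  #.### -> #   bit 23 = 1  t=0,i=7
  #.##. -> .   bit 22 = 0  t=5,i=7
  #.#.# -> .   bit 21 = 0  t=4,i=4
  #.#.. -> .   bit 20 = 0  t=3,i=5
  #..## -> #   bit 19 = 1  t=1,i=9
  #..#. -> .   bit 18 = 0  t=0,i=4
  #...# -> #   bit 17 = 1  t=4,i=8
  #.... -> .   bit 16 = 0  t=0,i=15
  .#### -> .   bit 15 = 0  t=2,i=6
  .###. -> .   bit 14 = 0  t=0,i=8
  .##.# -> .   bit 13 = 0  t=4,i=2
  .##.. -> .   bit 12 = 0  t=0,i=2
  .#.## -> .   bit 11 = 0  t=0,i=6
  .#.#. -> #   bit 10 = 1  t=3,i=4
  .#..# -> #   bit 9 = 1  t=1,i=8
  .#... -> #   bit 8 = 1  t=1,i=0
  ..### -> #   bit 7 = 1  t=2,i=5
  ..##. -> .   bit 6 = 0  t=0,i=1
  ..#.# -> .   bit 5 = 0  t=0,i=5
  ..#.. -> #   bit 4 = 1  t=1,i=7
  ...## -> .   bit 3 = 0  t=0,i=0
  ...#. -> #   bit 2 = 1  t=1,i=6
  ....# -> #   bit 1 = 1  t=0,i=16
  ..... -> .   bit 0 = 0  t=1,i=2
  bits 00001100100010100000011110010110 = 210372502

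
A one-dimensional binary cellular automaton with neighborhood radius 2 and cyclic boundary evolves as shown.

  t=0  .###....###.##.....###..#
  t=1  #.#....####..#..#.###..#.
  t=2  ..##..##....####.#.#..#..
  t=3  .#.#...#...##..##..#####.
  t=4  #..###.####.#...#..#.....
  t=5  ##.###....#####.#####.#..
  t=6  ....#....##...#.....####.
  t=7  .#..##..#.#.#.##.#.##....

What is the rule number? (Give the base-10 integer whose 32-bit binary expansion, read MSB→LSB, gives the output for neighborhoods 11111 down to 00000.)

  ##### -> .   bit 31 = 0  t=3,i=21
  ####. -> .   bit 30 = 0  t=1,i=9
  ###.# -> #   bit 29 = 1  t=0,i=10
  ###.. -> .   bit 28 = 0  t=0,i=3
  ##.## -> .   bit 27 = 0  t=0,i=11
  ##.#. -> #   bit 26 = 1  t=2,i=16
  ##..# -> .   bit 25 = 0  t=0,i=22
  ##... -> .   bit 24 = 0  t=0,i=4
  #.### -> .   bit 23 = 0  t=0,i=1
  #.##. -> .   bit 22 = 0  t=0,i=12
  #.#.# -> .   bit 21 = 0  t=1,i=0
  #.#.. -> #   bit 20 = 1  t=1,i=2
  #..## -> .   bit 19 = 0  t=2,i=5
  #..#. -> #   bit 18 = 1  t=0,i=23
  #...# -> #   bit 17 = 1  t=3,i=5
  #.... -> .   bit 16 = 0  t=0,i=5
  .#### -> .   bit 15 = 0  t=1,i=8
  .###. -> #   bit 14 = 1  t=0,i=2
  .##.# -> .   bit 13 = 0  t=5,i=1
  .##.. -> #   bit 12 = 1  t=0,i=13
  .#.## -> #   bit 11 = 1  t=0,i=0
  .#.#. -> .   bit 10 = 0  t=1,i=1
  .#..# -> #   bit 9 = 1  t=1,i=14
  .#... -> #   bit 8 = 1  t=1,i=3
  ..### -> #   bit 7 = 1  t=0,i=8
  ..##. -> .   bit 6 = 0  t=2,i=2
  ..#.# -> .   bit 5 = 0  t=0,i=24
  ..#.. -> #   bit 4 = 1  t=1,i=13
  ...## -> #   bit 3 = 1  t=0,i=7
  ...#. -> .   bit 2 = 0  t=3,i=6
  ....# -> .   bit 1 = 0  t=0,i=6
  ..... -> #   bit 0 = 1  t=0,i=16
  bits 00100100000101100101101110011001 = 605445017

605445017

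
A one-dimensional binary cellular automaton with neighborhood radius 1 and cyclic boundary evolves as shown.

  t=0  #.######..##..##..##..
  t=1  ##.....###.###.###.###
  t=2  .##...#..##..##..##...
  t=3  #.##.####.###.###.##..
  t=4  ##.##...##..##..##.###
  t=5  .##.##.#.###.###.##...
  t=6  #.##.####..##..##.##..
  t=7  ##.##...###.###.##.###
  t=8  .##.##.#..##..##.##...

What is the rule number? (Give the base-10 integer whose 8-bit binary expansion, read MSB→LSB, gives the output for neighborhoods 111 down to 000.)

  nb ###: next=.  (t=0,i=3, bit7=0)
  nb ##.: next=#  (t=0,i=7, bit6=1)
  nb #.#: next=#  (t=0,i=1, bit5=1)
  nb #..: next=#  (t=0,i=8, bit4=1)
  nb .##: next=.  (t=0,i=2, bit3=0)
  nb .#.: next=#  (t=0,i=0, bit2=1)
  nb ..#: next=#  (t=0,i=9, bit1=1)
  nb ...: next=.  (t=1,i=3, bit0=0)
  bits 01110110 = 118

118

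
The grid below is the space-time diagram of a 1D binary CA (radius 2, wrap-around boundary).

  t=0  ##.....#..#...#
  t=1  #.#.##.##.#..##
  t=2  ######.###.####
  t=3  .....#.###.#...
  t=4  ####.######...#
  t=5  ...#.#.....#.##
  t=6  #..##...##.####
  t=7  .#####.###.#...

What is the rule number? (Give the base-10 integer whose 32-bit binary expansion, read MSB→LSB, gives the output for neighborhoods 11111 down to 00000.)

  [31] ##### => .  t=2,i=0
  [30] ####. => .  t=2,i=4
  [29] ###.# => #  t=1,i=0
  [28] ###.. => .  t=0,i=1
  [27] ##.## => .  t=1,i=6
  [26] ##.#. => #  t=1,i=1
  [25] ##..# => #  t=6,i=1
  [24] ##... => #  t=0,i=2
  [23] #.### => #  t=2,i=7
  [22] #.##. => #  t=1,i=4
  [21] #.#.# => #  t=1,i=2
  [20] #.#.. => .  t=1,i=10
  [19] #..## => #  t=1,i=12
  [18] #..#. => .  t=0,i=9
  [17] #...# => .  t=0,i=12
  [16] #.... => .  t=0,i=3
  [15] .#### => .  t=2,i=12
  [14] .###. => #  t=0,i=0
  [13] .##.# => #  t=1,i=5
  [12] .##.. => #  t=5,i=14
  [11] .#.## => #  t=1,i=3
  [10] .#.#. => #  t=5,i=4
  [9] .#..# => #  t=0,i=8
  [8] .#... => .  t=0,i=11
  [7] ..### => #  t=0,i=14
  [6] ..##. => #  t=6,i=3
  [5] ..#.# => #  t=3,i=5
  [4] ..#.. => #  t=0,i=7
  [3] ...## => #  t=0,i=13
  [2] ...#. => .  t=0,i=6
  [1] ....# => #  t=0,i=5
  [0] ..... => #  t=0,i=4
  bits 00100111111010000111111011111011 = 669548283

669548283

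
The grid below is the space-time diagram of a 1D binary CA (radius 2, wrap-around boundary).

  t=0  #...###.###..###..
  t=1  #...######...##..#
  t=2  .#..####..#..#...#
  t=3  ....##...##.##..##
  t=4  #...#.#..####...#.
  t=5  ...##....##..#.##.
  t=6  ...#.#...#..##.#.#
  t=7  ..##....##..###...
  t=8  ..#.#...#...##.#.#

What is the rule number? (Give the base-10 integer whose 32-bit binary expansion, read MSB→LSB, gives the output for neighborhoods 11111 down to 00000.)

  ##### -> #   bit 31 = 1  t=1,i=6
  ####. -> .   bit 30 = 0  t=1,i=8
  ###.# -> #   bit 29 = 1  t=0,i=6
  ###.. -> .   bit 28 = 0  t=0,i=10
  ##.## -> #   bit 27 = 1  t=0,i=7
  ##.#. -> #   bit 26 = 1  t=6,i=14
  ##..# -> .   bit 25 = 0  t=0,i=11
  ##... -> #   bit 24 = 1  t=1,i=1
  #.### -> #   bit 23 = 1  t=0,i=8
  #.##. -> #   bit 22 = 1  t=3,i=12
  #.#.# -> .   bit 21 = 0  t=6,i=15
  #.#.. -> .   bit 20 = 0  t=2,i=1
  #..## -> .   bit 19 = 0  t=0,i=12
  #..#. -> #   bit 18 = 1  t=0,i=17
  #...# -> .   bit 17 = 0  t=0,i=2
  #.... -> .   bit 16 = 0  t=3,i=1
  .#### -> #   bit 15 = 1  t=1,i=5
  .###. -> #   bit 14 = 1  t=0,i=5
  .##.# -> #   bit 13 = 1  t=3,i=10
  .##.. -> .   bit 12 = 0  t=1,i=0
  .#.## -> .   bit 11 = 0  t=5,i=14
  .#.#. -> .   bit 10 = 0  t=2,i=0
  .#..# -> .   bit 9 = 0  t=2,i=2
  .#... -> .   bit 8 = 0  t=0,i=1
  ..### -> #   bit 7 = 1  t=0,i=4
  ..##. -> #   bit 6 = 1  t=1,i=13
  ..#.# -> #   bit 5 = 1  t=2,i=17
  ..#.. -> #   bit 4 = 1  t=0,i=0
  ...## -> .   bit 3 = 0  t=0,i=3
  ...#. -> #   bit 2 = 1  t=2,i=16
  ....# -> .   bit 1 = 0  t=3,i=2
  ..... -> #   bit 0 = 1  t=7,i=17
  bits 10101101110001001110000011110101 = 2915361013

2915361013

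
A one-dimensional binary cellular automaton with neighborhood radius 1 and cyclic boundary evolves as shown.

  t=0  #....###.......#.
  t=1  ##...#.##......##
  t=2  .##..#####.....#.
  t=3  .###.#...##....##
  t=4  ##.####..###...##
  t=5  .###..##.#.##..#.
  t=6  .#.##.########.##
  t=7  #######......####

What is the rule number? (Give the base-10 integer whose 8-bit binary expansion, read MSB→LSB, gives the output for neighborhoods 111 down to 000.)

124

  [7] ### => .  t=0,i=6
  [6] ##. => #  t=0,i=7
  [5] #.# => #  t=0,i=16
  [4] #.. => #  t=0,i=1
  [3] .## => #  t=0,i=5
  [2] .#. => #  t=0,i=0
  [1] ..# => .  t=0,i=4
  [0] ... => .  t=0,i=2
  bits 01111100 = 124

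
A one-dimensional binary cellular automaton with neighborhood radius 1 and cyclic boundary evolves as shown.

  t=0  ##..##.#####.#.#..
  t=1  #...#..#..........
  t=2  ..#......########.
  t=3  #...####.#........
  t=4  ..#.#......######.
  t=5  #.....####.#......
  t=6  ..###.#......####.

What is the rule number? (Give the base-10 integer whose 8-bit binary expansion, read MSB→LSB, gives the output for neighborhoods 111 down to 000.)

9

  nb ###: next=.  (t=0,i=8, bit7=0)
  nb ##.: next=.  (t=0,i=1, bit6=0)
  nb #.#: next=.  (t=0,i=6, bit5=0)
  nb #..: next=.  (t=0,i=2, bit4=0)
  nb .##: next=#  (t=0,i=0, bit3=1)
  nb .#.: next=.  (t=0,i=13, bit2=0)
  nb ..#: next=.  (t=0,i=3, bit1=0)
  nb ...: next=#  (t=1,i=2, bit0=1)
  bits 00001001 = 9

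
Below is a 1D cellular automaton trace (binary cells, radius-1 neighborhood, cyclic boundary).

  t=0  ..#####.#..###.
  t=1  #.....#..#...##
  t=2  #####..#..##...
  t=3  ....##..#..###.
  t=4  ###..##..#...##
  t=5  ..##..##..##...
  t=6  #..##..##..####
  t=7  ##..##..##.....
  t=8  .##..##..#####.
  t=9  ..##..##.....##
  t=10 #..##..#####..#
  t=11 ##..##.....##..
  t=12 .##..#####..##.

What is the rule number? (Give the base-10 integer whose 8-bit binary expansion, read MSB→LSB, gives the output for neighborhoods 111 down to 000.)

81

  [7] ### => .  t=0,i=3
  [6] ##. => #  t=0,i=6
  [5] #.# => .  t=0,i=7
  [4] #.. => #  t=0,i=9
  [3] .## => .  t=0,i=2
  [2] .#. => .  t=0,i=8
  [1] ..# => .  t=0,i=1
  [0] ... => #  t=0,i=0
  bits 01010001 = 81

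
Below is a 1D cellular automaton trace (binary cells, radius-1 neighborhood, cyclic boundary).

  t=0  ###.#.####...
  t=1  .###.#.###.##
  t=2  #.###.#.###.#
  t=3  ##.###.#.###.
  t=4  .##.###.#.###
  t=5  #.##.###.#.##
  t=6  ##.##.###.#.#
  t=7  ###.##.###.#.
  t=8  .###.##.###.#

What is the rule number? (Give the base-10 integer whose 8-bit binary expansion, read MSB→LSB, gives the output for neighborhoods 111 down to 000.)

  ###|#  b7=1 t=0,i=1
  ##.|#  b6=1 t=0,i=2
  #.#|#  b5=1 t=0,i=3
  #..|.  b4=0 t=0,i=10
  .##|.  b3=0 t=0,i=0
  .#.|.  b2=0 t=0,i=4
  ..#|#  b1=1 t=0,i=12
  ...|#  b0=1 t=0,i=11
  bits 11100011 = 227

227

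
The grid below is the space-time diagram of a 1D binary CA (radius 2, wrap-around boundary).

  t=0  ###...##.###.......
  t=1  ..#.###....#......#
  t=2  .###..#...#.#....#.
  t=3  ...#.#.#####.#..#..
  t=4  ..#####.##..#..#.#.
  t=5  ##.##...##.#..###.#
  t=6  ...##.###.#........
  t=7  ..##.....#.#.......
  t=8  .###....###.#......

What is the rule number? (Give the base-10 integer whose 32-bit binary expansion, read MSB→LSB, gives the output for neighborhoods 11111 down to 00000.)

2489752940

  #####|#  b31=1 t=3,i=9
  ####.|.  b30=0 t=3,i=10
  ###.#|.  b29=0 t=3,i=11
  ###..|#  b28=1 t=0,i=2
  ##.##|.  b27=0 t=0,i=8
  ##.#.|#  b26=1 t=3,i=12
  ##..#|.  b25=0 t=2,i=4
  ##...|.  b24=0 t=0,i=3
  #.###|.  b23=0 t=0,i=9
  #.##.|#  b22=1 t=4,i=8
  #.#.#|#  b21=1 t=3,i=5
  #.#..|.  b20=0 t=2,i=12
  #..##|.  b19=0 t=2,i=0
  #..#.|#  b18=1 t=1,i=1
  #...#|#  b17=1 t=0,i=4
  #....|.  b16=0 t=0,i=13
  .####|#  b15=1 t=3,i=8
  .###.|.  b14=0 t=0,i=1
  .##.#|.  b13=0 t=0,i=7
  .##..|#  b12=1 t=4,i=9
  .#.##|#  b11=1 t=1,i=3
  .#.#.|#  b10=1 t=2,i=11
  .#..#|.  b9=0 t=1,i=0
  .#...|#  b8=1 t=1,i=12
  ..###|.  b7=0 t=0,i=0
  ..##.|#  b6=1 t=0,i=6
  ..#.#|#  b5=1 t=1,i=2
  ..#..|.  b4=0 t=1,i=11
  ...##|#  b3=1 t=0,i=5
  ...#.|#  b2=1 t=1,i=10
  ....#|.  b1=0 t=0,i=17
  .....|.  b0=0 t=0,i=14
  bits 10010100011001101001110101101100 = 2489752940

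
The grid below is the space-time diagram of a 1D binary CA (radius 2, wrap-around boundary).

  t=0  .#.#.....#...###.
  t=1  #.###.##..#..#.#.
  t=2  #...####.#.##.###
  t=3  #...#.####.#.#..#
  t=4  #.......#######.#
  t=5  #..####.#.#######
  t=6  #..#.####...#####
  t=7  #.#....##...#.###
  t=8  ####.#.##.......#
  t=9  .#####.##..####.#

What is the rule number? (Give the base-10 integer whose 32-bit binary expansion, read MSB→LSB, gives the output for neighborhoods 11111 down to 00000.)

4235466691

  ##### -> #   bit 31 = 1  t=4,i=10
  ####. -> #   bit 30 = 1  t=2,i=6
  ###.# -> #   bit 29 = 1  t=1,i=4
  ###.. -> #   bit 28 = 1  t=0,i=15
  ##.## -> #   bit 27 = 1  t=1,i=5
  ##.#. -> #   bit 26 = 1  t=2,i=8
  ##..# -> .   bit 25 = 0  t=0,i=16
  ##... -> .   bit 24 = 0  t=2,i=1
  #.### -> .   bit 23 = 0  t=1,i=2
  #.##. -> #   bit 22 = 1  t=1,i=6
  #.#.# -> #   bit 21 = 1  t=1,i=0
  #.#.. -> #   bit 20 = 1  t=0,i=3
  #..## -> .   bit 19 = 0  t=3,i=15
  #..#. -> #   bit 18 = 1  t=0,i=0
  #...# -> .   bit 17 = 0  t=0,i=11
  #.... -> .   bit 16 = 0  t=0,i=5
  .#### -> .   bit 15 = 0  t=2,i=5
  .###. -> .   bit 14 = 0  t=0,i=14
  .##.# -> .   bit 13 = 0  t=2,i=12
  .##.. -> #   bit 12 = 1  t=1,i=7
  .#.## -> .   bit 11 = 0  t=1,i=1
  .#.#. -> #   bit 10 = 1  t=0,i=2
  .#..# -> #   bit 9 = 1  t=1,i=11
  .#... -> #   bit 8 = 1  t=0,i=4
  ..### -> #   bit 7 = 1  t=0,i=13
  ..##. -> #   bit 6 = 1  t=3,i=16
  ..#.# -> .   bit 5 = 0  t=0,i=1
  ..#.. -> .   bit 4 = 0  t=0,i=9
  ...## -> .   bit 3 = 0  t=0,i=12
  ...#. -> .   bit 2 = 0  t=0,i=8
  ....# -> #   bit 1 = 1  t=0,i=7
  ..... -> #   bit 0 = 1  t=0,i=6
  bits 11111100011101000001011111000011 = 4235466691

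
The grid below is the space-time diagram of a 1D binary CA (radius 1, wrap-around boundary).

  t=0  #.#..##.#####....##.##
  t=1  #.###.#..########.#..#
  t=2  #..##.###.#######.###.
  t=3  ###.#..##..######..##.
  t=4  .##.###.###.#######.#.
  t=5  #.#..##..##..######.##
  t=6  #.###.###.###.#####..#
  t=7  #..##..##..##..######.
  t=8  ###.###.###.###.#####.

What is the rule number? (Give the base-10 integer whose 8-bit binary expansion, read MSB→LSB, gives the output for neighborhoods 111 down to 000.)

  ### -> #   bit 7 = 1  t=0,i=9
  ##. -> #   bit 6 = 1  t=0,i=0
  #.# -> .   bit 5 = 0  t=0,i=1
  #.. -> #   bit 4 = 1  t=0,i=3
  .## -> .   bit 3 = 0  t=0,i=5
  .#. -> #   bit 2 = 1  t=0,i=2
  ..# -> #   bit 1 = 1  t=0,i=4
  ... -> #   bit 0 = 1  t=0,i=14
  bits 11010111 = 215

215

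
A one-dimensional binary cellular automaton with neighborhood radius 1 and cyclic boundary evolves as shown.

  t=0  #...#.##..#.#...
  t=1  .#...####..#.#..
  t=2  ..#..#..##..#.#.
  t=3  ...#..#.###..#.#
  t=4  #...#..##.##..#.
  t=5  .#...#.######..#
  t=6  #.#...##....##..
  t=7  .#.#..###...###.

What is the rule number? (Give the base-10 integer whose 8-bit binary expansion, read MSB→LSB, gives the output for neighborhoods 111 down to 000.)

  ### -> .   bit 7 = 0  t=1,i=6
  ##. -> #   bit 6 = 1  t=0,i=7
  #.# -> #   bit 5 = 1  t=0,i=5
  #.. -> #   bit 4 = 1  t=0,i=1
  .## -> #   bit 3 = 1  t=0,i=6
  .#. -> .   bit 2 = 0  t=0,i=0
  ..# -> .   bit 1 = 0  t=0,i=3
  ... -> .   bit 0 = 0  t=0,i=2
  bits 01111000 = 120

120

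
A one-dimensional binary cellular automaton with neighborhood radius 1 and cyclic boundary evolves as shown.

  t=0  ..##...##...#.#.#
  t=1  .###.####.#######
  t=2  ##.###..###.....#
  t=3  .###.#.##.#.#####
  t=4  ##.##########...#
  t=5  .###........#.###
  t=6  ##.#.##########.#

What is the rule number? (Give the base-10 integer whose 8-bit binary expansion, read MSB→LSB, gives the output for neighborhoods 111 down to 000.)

111

  ### -> .   bit 7 = 0  t=1,i=2
  ##. -> #   bit 6 = 1  t=0,i=3
  #.# -> #   bit 5 = 1  t=0,i=13
  #.. -> .   bit 4 = 0  t=0,i=0
  .## -> #   bit 3 = 1  t=0,i=2
  .#. -> #   bit 2 = 1  t=0,i=12
  ..# -> #   bit 1 = 1  t=0,i=1
  ... -> #   bit 0 = 1  t=0,i=5
  bits 01101111 = 111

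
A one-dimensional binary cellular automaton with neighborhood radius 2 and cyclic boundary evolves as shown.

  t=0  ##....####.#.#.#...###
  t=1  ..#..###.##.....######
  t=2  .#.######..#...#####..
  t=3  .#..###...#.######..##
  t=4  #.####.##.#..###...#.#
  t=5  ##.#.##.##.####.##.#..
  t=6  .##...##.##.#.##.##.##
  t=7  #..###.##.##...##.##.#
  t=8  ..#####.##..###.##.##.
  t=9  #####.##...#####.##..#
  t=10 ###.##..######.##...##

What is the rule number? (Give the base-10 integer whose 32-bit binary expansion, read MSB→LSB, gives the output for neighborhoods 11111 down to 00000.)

2903434152

  nb #####: next=#  (t=0,i=21, bit31=1)
  nb ####.: next=.  (t=0,i=0, bit30=0)
  nb ###.#: next=#  (t=0,i=9, bit29=1)
  nb ###..: next=.  (t=0,i=1, bit28=0)
  nb ##.##: next=#  (t=1,i=8, bit27=1)
  nb ##.#.: next=#  (t=0,i=10, bit26=1)
  nb ##..#: next=.  (t=1,i=0, bit25=0)
  nb ##...: next=#  (t=0,i=2, bit24=1)
  nb #.###: next=.  (t=2,i=3, bit23=0)
  nb #.##.: next=.  (t=1,i=9, bit22=0)
  nb #.#.#: next=.  (t=0,i=11, bit21=0)
  nb #.#..: next=.  (t=0,i=15, bit20=0)
  nb #..##: next=#  (t=1,i=4, bit19=1)
  nb #..#.: next=#  (t=1,i=1, bit18=1)
  nb #...#: next=#  (t=0,i=17, bit17=1)
  nb #....: next=.  (t=0,i=3, bit16=0)
  nb .####: next=#  (t=0,i=7, bit15=1)
  nb .###.: next=#  (t=1,i=6, bit14=1)
  nb .##.#: next=#  (t=3,i=21, bit13=1)
  nb .##..: next=.  (t=1,i=10, bit12=0)
  nb .#.##: next=.  (t=2,i=2, bit11=0)
  nb .#.#.: next=.  (t=0,i=12, bit10=0)
  nb .#..#: next=#  (t=1,i=3, bit9=1)
  nb .#...: next=#  (t=0,i=16, bit8=1)
  nb ..###: next=#  (t=0,i=6, bit7=1)
  nb ..##.: next=.  (t=3,i=20, bit6=0)
  nb ..#.#: next=#  (t=2,i=1, bit5=1)
  nb ..#..: next=.  (t=1,i=2, bit4=0)
  nb ...##: next=#  (t=0,i=5, bit3=1)
  nb ...#.: next=.  (t=2,i=0, bit2=0)
  nb ....#: next=.  (t=0,i=4, bit1=0)
  nb .....: next=.  (t=1,i=13, bit0=0)
  bits 10101101000011101110001110101000 = 2903434152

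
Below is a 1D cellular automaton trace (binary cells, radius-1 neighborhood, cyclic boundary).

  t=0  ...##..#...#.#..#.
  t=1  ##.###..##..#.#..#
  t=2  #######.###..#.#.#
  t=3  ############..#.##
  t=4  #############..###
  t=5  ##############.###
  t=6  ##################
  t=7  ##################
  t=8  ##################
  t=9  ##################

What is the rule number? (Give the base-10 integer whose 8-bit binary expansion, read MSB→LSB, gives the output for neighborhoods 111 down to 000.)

  nb ###: next=#  (t=1,i=0, bit7=1)
  nb ##.: next=#  (t=0,i=4, bit6=1)
  nb #.#: next=#  (t=0,i=12, bit5=1)
  nb #..: next=#  (t=0,i=5, bit4=1)
  nb .##: next=#  (t=0,i=3, bit3=1)
  nb .#.: next=.  (t=0,i=7, bit2=0)
  nb ..#: next=.  (t=0,i=2, bit1=0)
  nb ...: next=#  (t=0,i=0, bit0=1)
  bits 11111001 = 249

249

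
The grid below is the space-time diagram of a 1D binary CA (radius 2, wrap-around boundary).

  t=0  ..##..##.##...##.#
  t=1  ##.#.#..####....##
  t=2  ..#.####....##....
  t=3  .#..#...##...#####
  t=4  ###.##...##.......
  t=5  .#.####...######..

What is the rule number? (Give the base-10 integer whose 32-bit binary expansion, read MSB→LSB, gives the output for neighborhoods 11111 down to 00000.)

  ##### -> .   bit 31 = 0  t=3,i=15
  ####. -> .   bit 30 = 0  t=1,i=0
  ###.# -> .   bit 29 = 0  t=1,i=1
  ###.. -> .   bit 28 = 0  t=1,i=11
  ##.## -> #   bit 27 = 1  t=0,i=8
  ##.#. -> #   bit 26 = 1  t=0,i=16
  ##..# -> .   bit 25 = 0  t=0,i=4
  ##... -> #   bit 24 = 1  t=0,i=11
  #.### -> #   bit 23 = 1  t=2,i=4
  #.##. -> #   bit 22 = 1  t=0,i=9
  #.#.# -> .   bit 21 = 0  t=1,i=3
  #.#.. -> #   bit 20 = 1  t=0,i=17
  #..## -> #   bit 19 = 1  t=0,i=1
  #..#. -> .   bit 18 = 0  t=3,i=3
  #...# -> .   bit 17 = 0  t=0,i=12
  #.... -> #   bit 16 = 1  t=1,i=13
  .#### -> .   bit 15 = 0  t=1,i=9
  .###. -> #   bit 14 = 1  t=4,i=1
  .##.# -> .   bit 13 = 0  t=0,i=7
  .##.. -> #   bit 12 = 1  t=0,i=3
  .#.## -> .   bit 11 = 0  t=2,i=3
  .#.#. -> #   bit 10 = 1  t=1,i=4
  .#..# -> #   bit 9 = 1  t=0,i=0
  .#... -> #   bit 8 = 1  t=3,i=5
  ..### -> .   bit 7 = 0  t=1,i=8
  ..##. -> .   bit 6 = 0  t=0,i=2
  ..#.# -> .   bit 5 = 0  t=2,i=2
  ..#.. -> #   bit 4 = 1  t=3,i=4
  ...## -> .   bit 3 = 0  t=0,i=13
  ...#. -> #   bit 2 = 1  t=2,i=1
  ....# -> .   bit 1 = 0  t=1,i=14
  ..... -> #   bit 0 = 1  t=2,i=16
  bits 00001101110110010101011100010101 = 232347413

232347413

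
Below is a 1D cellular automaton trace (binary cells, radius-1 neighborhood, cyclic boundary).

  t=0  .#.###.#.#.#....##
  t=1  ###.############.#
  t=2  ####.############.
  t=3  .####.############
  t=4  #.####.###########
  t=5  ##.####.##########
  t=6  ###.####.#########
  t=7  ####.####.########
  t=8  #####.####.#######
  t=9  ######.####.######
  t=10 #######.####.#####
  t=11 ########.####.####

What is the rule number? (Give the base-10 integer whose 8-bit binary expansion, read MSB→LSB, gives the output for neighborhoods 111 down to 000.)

  nb ###: next=#  (t=0,i=4, bit7=1)
  nb ##.: next=#  (t=0,i=5, bit6=1)
  nb #.#: next=#  (t=0,i=0, bit5=1)
  nb #..: next=#  (t=0,i=12, bit4=1)
  nb .##: next=.  (t=0,i=3, bit3=0)
  nb .#.: next=#  (t=0,i=1, bit2=1)
  nb ..#: next=#  (t=0,i=15, bit1=1)
  nb ...: next=#  (t=0,i=13, bit0=1)
  bits 11110111 = 247

247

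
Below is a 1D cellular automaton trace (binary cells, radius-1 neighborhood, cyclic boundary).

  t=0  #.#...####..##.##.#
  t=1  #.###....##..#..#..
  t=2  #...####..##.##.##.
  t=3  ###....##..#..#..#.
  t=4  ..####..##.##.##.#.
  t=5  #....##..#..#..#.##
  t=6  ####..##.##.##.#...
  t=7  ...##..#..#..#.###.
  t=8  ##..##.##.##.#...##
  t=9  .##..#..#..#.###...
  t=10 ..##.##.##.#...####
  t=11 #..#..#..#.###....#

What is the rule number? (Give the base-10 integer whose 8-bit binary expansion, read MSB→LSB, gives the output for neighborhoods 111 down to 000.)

85

  ### -> .   bit 7 = 0  t=0,i=7
  ##. -> #   bit 6 = 1  t=0,i=0
  #.# -> .   bit 5 = 0  t=0,i=1
  #.. -> #   bit 4 = 1  t=0,i=3
  .## -> .   bit 3 = 0  t=0,i=6
  .#. -> #   bit 2 = 1  t=0,i=2
  ..# -> .   bit 1 = 0  t=0,i=5
  ... -> #   bit 0 = 1  t=0,i=4
  bits 01010101 = 85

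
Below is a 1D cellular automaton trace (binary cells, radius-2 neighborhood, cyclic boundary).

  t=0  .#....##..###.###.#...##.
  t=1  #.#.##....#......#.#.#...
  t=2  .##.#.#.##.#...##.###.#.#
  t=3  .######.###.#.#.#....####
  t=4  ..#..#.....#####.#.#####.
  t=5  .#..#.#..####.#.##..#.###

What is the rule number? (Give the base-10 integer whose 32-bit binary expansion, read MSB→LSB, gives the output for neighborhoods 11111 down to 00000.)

1432659342

  nb #####: next=.  (t=3,i=3, bit31=0)
  nb ####.: next=#  (t=3,i=5, bit30=1)
  nb ###.#: next=.  (t=0,i=12, bit29=0)
  nb ###..: next=#  (t=4,i=23, bit28=1)
  nb ##.##: next=.  (t=0,i=13, bit27=0)
  nb ##.#.: next=#  (t=0,i=17, bit26=1)
  nb ##..#: next=.  (t=0,i=8, bit25=0)
  nb ##...: next=#  (t=1,i=6, bit24=1)
  nb #.###: next=.  (t=0,i=14, bit23=0)
  nb #.##.: next=#  (t=1,i=4, bit22=1)
  nb #.#.#: next=#  (t=1,i=2, bit21=1)
  nb #.#..: next=.  (t=0,i=18, bit20=0)
  nb #..##: next=.  (t=0,i=9, bit19=0)
  nb #..#.: next=#  (t=0,i=0, bit18=1)
  nb #...#: next=.  (t=0,i=20, bit17=0)
  nb #....: next=.  (t=0,i=3, bit16=0)
  nb .####: next=#  (t=3,i=2, bit15=1)
  nb .###.: next=.  (t=0,i=11, bit14=0)
  nb .##.#: next=#  (t=2,i=2, bit13=1)
  nb .##..: next=.  (t=0,i=7, bit12=0)
  nb .#.##: next=.  (t=1,i=3, bit11=0)
  nb .#.#.: next=#  (t=1,i=1, bit10=1)
  nb .#..#: next=.  (t=4,i=3, bit9=0)
  nb .#...: next=#  (t=0,i=2, bit8=1)
  nb ..###: next=#  (t=0,i=10, bit7=1)
  nb ..##.: next=.  (t=0,i=6, bit6=0)
  nb ..#.#: next=.  (t=1,i=0, bit5=0)
  nb ..#..: next=.  (t=0,i=1, bit4=0)
  nb ...##: next=#  (t=0,i=5, bit3=1)
  nb ...#.: next=#  (t=1,i=9, bit2=1)
  nb ....#: next=#  (t=0,i=4, bit1=1)
  nb .....: next=.  (t=1,i=13, bit0=0)
  bits 01010101011001001010010110001110 = 1432659342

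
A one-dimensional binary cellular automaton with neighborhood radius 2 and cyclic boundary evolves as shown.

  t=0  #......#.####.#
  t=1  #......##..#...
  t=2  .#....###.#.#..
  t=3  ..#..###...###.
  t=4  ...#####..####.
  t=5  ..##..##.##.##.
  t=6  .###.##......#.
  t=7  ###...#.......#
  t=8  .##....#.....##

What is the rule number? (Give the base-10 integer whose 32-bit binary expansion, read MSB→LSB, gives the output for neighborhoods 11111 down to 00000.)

1344036840

  [31] ##### => .  t=4,i=5
  [30] ####. => #  t=0,i=11
  [29] ###.# => .  t=0,i=12
  [28] ###.. => #  t=3,i=7
  [27] ##.## => .  t=0,i=13
  [26] ##.#. => .  t=2,i=9
  [25] ##..# => .  t=1,i=9
  [24] ##... => .  t=0,i=1
  [23] #.### => .  t=0,i=9
  [22] #.##. => .  t=0,i=14
  [21] #.#.# => .  t=2,i=10
  [20] #.#.. => #  t=2,i=12
  [19] #..## => #  t=3,i=4
  [18] #..#. => #  t=1,i=10
  [17] #...# => .  t=1,i=13
  [16] #.... => .  t=0,i=2
  [15] .#### => .  t=0,i=10
  [14] .###. => #  t=2,i=7
  [13] .##.# => .  t=5,i=7
  [12] .##.. => #  t=0,i=0
  [11] .#.## => #  t=0,i=8
  [10] .#.#. => #  t=2,i=11
  [9] .#..# => #  t=3,i=3
  [8] .#... => #  t=1,i=1
  [7] ..### => #  t=2,i=6
  [6] ..##. => #  t=1,i=7
  [5] ..#.# => #  t=0,i=7
  [4] ..#.. => .  t=1,i=0
  [3] ...## => #  t=1,i=6
  [2] ...#. => .  t=0,i=6
  [1] ....# => .  t=0,i=5
  [0] ..... => .  t=0,i=3
  bits 01010000000111000101111111101000 = 1344036840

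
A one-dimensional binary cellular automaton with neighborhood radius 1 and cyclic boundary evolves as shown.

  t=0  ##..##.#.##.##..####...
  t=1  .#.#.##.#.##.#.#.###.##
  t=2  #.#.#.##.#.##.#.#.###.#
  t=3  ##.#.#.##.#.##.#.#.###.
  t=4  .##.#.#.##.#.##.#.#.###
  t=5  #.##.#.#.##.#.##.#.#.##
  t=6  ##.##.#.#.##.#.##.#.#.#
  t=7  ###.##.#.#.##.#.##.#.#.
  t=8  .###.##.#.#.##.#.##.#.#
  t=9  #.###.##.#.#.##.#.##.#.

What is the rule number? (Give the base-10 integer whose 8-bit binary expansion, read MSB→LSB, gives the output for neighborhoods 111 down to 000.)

227

  ###|#  b7=1 t=0,i=17
  ##.|#  b6=1 t=0,i=1
  #.#|#  b5=1 t=0,i=6
  #..|.  b4=0 t=0,i=2
  .##|.  b3=0 t=0,i=0
  .#.|.  b2=0 t=0,i=7
  ..#|#  b1=1 t=0,i=3
  ...|#  b0=1 t=0,i=21
  bits 11100011 = 227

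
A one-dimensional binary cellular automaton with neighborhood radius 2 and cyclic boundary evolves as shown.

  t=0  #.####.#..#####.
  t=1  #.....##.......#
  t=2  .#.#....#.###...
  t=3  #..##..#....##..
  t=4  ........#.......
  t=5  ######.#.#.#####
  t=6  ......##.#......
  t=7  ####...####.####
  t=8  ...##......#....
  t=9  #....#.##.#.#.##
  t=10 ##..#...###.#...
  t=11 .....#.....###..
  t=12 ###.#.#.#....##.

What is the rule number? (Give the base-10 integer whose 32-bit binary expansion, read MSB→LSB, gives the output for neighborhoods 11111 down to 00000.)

  ##### -> .   bit 31 = 0  t=0,i=12
  ####. -> .   bit 30 = 0  t=0,i=4
  ###.# -> .   bit 29 = 0  t=0,i=5
  ###.. -> #   bit 28 = 1  t=2,i=12
  ##.## -> #   bit 27 = 1  t=7,i=11
  ##.#. -> #   bit 26 = 1  t=0,i=6
  ##..# -> .   bit 25 = 0  t=3,i=5
  ##... -> #   bit 24 = 1  t=1,i=1
  #.### -> .   bit 23 = 0  t=0,i=2
  #.##. -> .   bit 22 = 0  t=9,i=7
  #.#.# -> #   bit 21 = 1  t=0,i=0
  #.#.. -> #   bit 20 = 1  t=0,i=7
  #..## -> .   bit 19 = 0  t=0,i=9
  #..#. -> .   bit 18 = 0  t=3,i=6
  #...# -> .   bit 17 = 0  t=7,i=5
  #.... -> .   bit 16 = 0  t=1,i=2
  .#### -> .   bit 15 = 0  t=0,i=3
  .###. -> .   bit 14 = 0  t=2,i=11
  .##.# -> #   bit 13 = 1  t=6,i=7
  .##.. -> .   bit 12 = 0  t=1,i=0
  .#.## -> .   bit 11 = 0  t=0,i=1
  .#.#. -> .   bit 10 = 0  t=2,i=2
  .#..# -> .   bit 9 = 0  t=0,i=8
  .#... -> #   bit 8 = 1  t=2,i=4
  ..### -> .   bit 7 = 0  t=0,i=10
  ..##. -> .   bit 6 = 0  t=1,i=6
  ..#.# -> .   bit 5 = 0  t=2,i=1
  ..#.. -> .   bit 4 = 0  t=3,i=0
  ...## -> .   bit 3 = 0  t=1,i=5
  ...#. -> #   bit 2 = 1  t=2,i=0
  ....# -> .   bit 1 = 0  t=1,i=4
  ..... -> #   bit 0 = 1  t=1,i=3
  bits 00011101001100000010000100000101 = 489693445

489693445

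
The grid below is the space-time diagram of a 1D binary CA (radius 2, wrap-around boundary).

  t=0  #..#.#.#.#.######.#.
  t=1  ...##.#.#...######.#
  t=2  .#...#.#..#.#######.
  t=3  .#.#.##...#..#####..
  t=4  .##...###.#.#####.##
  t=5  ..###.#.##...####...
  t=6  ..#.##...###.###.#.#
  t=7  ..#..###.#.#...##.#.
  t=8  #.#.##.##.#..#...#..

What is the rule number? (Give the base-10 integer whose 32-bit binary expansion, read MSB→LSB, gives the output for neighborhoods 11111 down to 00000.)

  #####|#  b31=1 t=0,i=13
  ####.|#  b30=1 t=0,i=15
  ###.#|#  b29=1 t=0,i=16
  ###..|.  b28=0 t=2,i=18
  ##.##|.  b27=0 t=4,i=0
  ##.#.|#  b26=1 t=0,i=17
  ##..#|.  b25=0 t=2,i=19
  ##...|#  b24=1 t=3,i=7
  #.###|.  b23=0 t=0,i=11
  #.##.|.  b22=0 t=3,i=5
  #.#.#|.  b21=0 t=0,i=5
  #.#..|.  b20=0 t=0,i=0
  #..##|#  b19=1 t=3,i=12
  #..#.|.  b18=0 t=0,i=2
  #...#|#  b17=1 t=1,i=1
  #....|.  b16=0 t=5,i=18
  .####|#  b15=1 t=0,i=12
  .###.|.  b14=0 t=4,i=7
  .##.#|.  b13=0 t=1,i=4
  .##..|#  b12=1 t=3,i=6
  .#.##|.  b11=0 t=0,i=10
  .#.#.|#  b10=1 t=0,i=4
  .#..#|.  b9=0 t=0,i=1
  .#...|.  b8=0 t=1,i=0
  ..###|#  b7=1 t=1,i=12
  ..##.|.  b6=0 t=1,i=3
  ..#.#|#  b5=1 t=0,i=3
  ..#..|#  b4=1 t=2,i=1
  ...##|.  b3=0 t=1,i=2
  ...#.|.  b2=0 t=2,i=4
  ....#|.  b1=0 t=5,i=0
  .....|#  b0=1 t=5,i=19
  bits 11100101000010101001010010110001 = 3842675889

3842675889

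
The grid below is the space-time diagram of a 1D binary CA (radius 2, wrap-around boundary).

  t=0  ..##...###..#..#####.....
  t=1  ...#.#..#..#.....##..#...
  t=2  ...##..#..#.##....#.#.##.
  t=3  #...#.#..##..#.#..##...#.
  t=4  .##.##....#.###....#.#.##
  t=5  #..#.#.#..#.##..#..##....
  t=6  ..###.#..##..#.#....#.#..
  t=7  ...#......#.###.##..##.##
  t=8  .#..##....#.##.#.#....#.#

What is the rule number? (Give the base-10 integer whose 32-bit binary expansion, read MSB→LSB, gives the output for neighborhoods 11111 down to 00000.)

3364312352

  #####|#  b31=1 t=0,i=17
  ####.|#  b30=1 t=0,i=18
  ###.#|.  b29=0 t=6,i=4
  ###..|.  b28=0 t=0,i=9
  ##.##|#  b27=1 t=4,i=0
  ##.#.|.  b26=0 t=6,i=5
  ##..#|.  b25=0 t=0,i=10
  ##...|.  b24=0 t=0,i=4
  #.###|#  b23=1 t=4,i=12
  #.##.|.  b22=0 t=2,i=12
  #.#.#|.  b21=0 t=2,i=20
  #.#..|.  b20=0 t=1,i=5
  #..##|.  b19=0 t=0,i=14
  #..#.|#  b18=1 t=0,i=11
  #...#|#  b17=1 t=0,i=5
  #....|#  b16=1 t=0,i=21
  .####|.  b15=0 t=0,i=16
  .###.|#  b14=1 t=0,i=8
  .##.#|.  b13=0 t=4,i=2
  .##..|#  b12=1 t=0,i=3
  .#.##|.  b11=0 t=2,i=11
  .#.#.|#  b10=1 t=1,i=4
  .#..#|.  b9=0 t=0,i=13
  .#...|#  b8=1 t=1,i=12
  ..###|.  b7=0 t=0,i=7
  ..##.|.  b6=0 t=0,i=2
  ..#.#|#  b5=1 t=1,i=3
  ..#..|.  b4=0 t=0,i=12
  ...##|.  b3=0 t=0,i=1
  ...#.|.  b2=0 t=1,i=2
  ....#|.  b1=0 t=0,i=0
  .....|.  b0=0 t=0,i=22
  bits 11001000100001110101010100100000 = 3364312352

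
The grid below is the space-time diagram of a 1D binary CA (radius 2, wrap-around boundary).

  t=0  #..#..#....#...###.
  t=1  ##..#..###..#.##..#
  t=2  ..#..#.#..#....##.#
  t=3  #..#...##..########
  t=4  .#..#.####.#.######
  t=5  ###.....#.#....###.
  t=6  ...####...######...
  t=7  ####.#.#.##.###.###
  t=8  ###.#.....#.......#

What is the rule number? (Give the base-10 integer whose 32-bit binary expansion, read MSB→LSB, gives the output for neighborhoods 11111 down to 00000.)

  ##### -> #   bit 31 = 1  t=3,i=13
  ####. -> #   bit 30 = 1  t=3,i=18
  ###.# -> .   bit 29 = 0  t=0,i=17
  ###.. -> .   bit 28 = 0  t=1,i=1
  ##.## -> .   bit 27 = 0  t=5,i=18
  ##.#. -> #   bit 26 = 1  t=0,i=18
  ##..# -> #   bit 25 = 1  t=1,i=2
  ##... -> #   bit 24 = 1  t=5,i=3
  #.### -> .   bit 23 = 0  t=4,i=6
  #.##. -> .   bit 22 = 0  t=1,i=14
  #.#.# -> .   bit 21 = 0  t=4,i=11
  #.#.. -> #   bit 20 = 1  t=0,i=0
  #..## -> .   bit 19 = 0  t=1,i=6
  #..#. -> .   bit 18 = 0  t=0,i=2
  #...# -> .   bit 17 = 0  t=0,i=13
  #.... -> #   bit 16 = 1  t=0,i=8
  .#### -> .   bit 15 = 0  t=3,i=12
  .###. -> .   bit 14 = 0  t=0,i=16
  .##.# -> #   bit 13 = 1  t=2,i=16
  .##.. -> #   bit 12 = 1  t=1,i=15
  .#.## -> .   bit 11 = 0  t=1,i=13
  .#.#. -> .   bit 10 = 0  t=2,i=6
  .#..# -> #   bit 9 = 1  t=0,i=1
  .#... -> #   bit 8 = 1  t=0,i=7
  ..### -> #   bit 7 = 1  t=0,i=15
  ..##. -> #   bit 6 = 1  t=2,i=15
  ..#.# -> .   bit 5 = 0  t=1,i=12
  ..#.. -> .   bit 4 = 0  t=0,i=3
  ...## -> #   bit 3 = 1  t=0,i=14
  ...#. -> .   bit 2 = 0  t=0,i=10
  ....# -> #   bit 1 = 1  t=0,i=9
  ..... -> #   bit 0 = 1  t=5,i=5
  bits 11000111000100010011001111001011 = 3339793355

3339793355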